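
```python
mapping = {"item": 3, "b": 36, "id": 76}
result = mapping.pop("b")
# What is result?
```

Trace:
`mapping = {"item": 3, "b": 36, "id": 76}` → mapping = {'item': 3, 'b': 36, 'id': 76}
`result = mapping.pop("b")` → mapping = {'item': 3, 'id': 76}; result = 36
So result = 36

Answer: 36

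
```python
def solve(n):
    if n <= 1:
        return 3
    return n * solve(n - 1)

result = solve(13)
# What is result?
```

solve(13) = 13 * 12 * 11 * 10 * 9 * 8 * 7 * 6 * 5 * 4 * 3 * 2 * 3 = 18681062400

Answer: 18681062400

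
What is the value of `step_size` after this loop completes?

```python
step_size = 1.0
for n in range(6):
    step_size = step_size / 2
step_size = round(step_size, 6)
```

Halving LR 6 times: 1 / 2^6
`step_size` takes the values: 1.0 → 0.5 → 0.25 → 0.125 → 0.0625 → 0.03125 → 0.015625

Answer: 0.015625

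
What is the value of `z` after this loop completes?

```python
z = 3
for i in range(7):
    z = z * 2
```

Multiply by 2, 7 times: 3 * 2^7 = 384
`z` takes the values: 3 → 6 → 12 → 24 → 48 → 96 → 192 → 384

Answer: 384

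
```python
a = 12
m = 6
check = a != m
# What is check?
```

Trace:
`a = 12` → a = 12
`m = 6` → m = 6
`check = a != m` → check = True
So check = True

Answer: True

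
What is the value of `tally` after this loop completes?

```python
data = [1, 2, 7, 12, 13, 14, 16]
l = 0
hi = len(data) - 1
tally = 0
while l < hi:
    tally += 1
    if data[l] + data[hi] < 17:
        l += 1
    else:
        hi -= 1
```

Steps to find pair summing to 17
`tally` takes the values: 0 → 1 → 2 → 3 → 4 → 5 → 6

Answer: 6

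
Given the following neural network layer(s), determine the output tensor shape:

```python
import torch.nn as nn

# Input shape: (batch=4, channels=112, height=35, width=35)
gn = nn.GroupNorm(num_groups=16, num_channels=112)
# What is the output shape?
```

Input: (4, 112, 35, 35) -> Output: (4, 112, 35, 35)

Answer: (4, 112, 35, 35)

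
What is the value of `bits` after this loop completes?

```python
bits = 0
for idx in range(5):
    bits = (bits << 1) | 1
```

Build 5 consecutive 1-bits: 0b11111
`bits` takes the values: 0 → 1 → 3 → 7 → 15 → 31

Answer: 31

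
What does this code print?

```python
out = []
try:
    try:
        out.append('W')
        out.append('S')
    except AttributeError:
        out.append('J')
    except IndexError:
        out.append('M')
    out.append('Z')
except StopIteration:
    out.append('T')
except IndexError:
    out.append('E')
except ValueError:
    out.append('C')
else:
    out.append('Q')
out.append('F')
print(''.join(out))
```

Execution trace: 'W' (inner try body) → 'S' (inner try body, no exception) → 'Z' (try body, no exception) → 'Q' (else) → 'F' (after the try/except). Output: WSZQF

Answer: WSZQF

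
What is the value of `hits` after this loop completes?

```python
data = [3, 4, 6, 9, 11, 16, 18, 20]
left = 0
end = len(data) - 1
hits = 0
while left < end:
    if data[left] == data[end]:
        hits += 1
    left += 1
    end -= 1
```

Count matching pairs from ends
`hits` takes the values: 0

Answer: 0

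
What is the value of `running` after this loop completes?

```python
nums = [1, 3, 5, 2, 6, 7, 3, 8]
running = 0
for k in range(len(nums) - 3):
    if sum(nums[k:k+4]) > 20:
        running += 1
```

Count windows with sum > 20
`running` takes the values: 0 → 1

Answer: 1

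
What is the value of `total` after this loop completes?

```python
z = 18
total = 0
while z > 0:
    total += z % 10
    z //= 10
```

Sum digits of 18
`total` takes the values: 0 → 8 → 9

Answer: 9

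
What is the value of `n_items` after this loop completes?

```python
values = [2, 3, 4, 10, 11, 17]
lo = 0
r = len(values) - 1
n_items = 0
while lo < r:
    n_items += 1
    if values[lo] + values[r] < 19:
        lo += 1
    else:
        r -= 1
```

Steps to find pair summing to 19
`n_items` takes the values: 0 → 1 → 2 → 3 → 4 → 5

Answer: 5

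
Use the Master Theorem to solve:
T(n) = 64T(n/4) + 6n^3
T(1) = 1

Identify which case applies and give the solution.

a=64, b=4, f(n)=6n^3. log_4(64) = 3. Since c=3 = 3, Case 2 applies: T(n) = Θ(n^log_b(a) · log n) = O(n^3 log n).

Answer: O(n^3 log n) - Case 2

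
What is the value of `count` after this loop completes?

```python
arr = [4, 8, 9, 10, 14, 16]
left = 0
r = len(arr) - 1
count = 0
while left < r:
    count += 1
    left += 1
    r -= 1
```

Iterations until pointers meet (list length 6)
`count` takes the values: 0 → 1 → 2 → 3

Answer: 3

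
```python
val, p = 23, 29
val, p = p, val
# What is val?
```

Trace:
`val, p = 23, 29` → val = 23; p = 29
`val, p = p, val` → val = 29; p = 23
So val = 29

Answer: 29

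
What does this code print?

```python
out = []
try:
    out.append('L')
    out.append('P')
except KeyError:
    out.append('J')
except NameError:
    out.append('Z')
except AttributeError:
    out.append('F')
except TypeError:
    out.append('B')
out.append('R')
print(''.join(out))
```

Execution trace: 'L' (try body) → 'P' (try body, no exception) → 'R' (after the try/except). Output: LPR

Answer: LPR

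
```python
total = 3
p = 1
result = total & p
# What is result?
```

Trace:
`total = 3` → total = 3
`p = 1` → p = 1
`result = total & p` → result = 1
So result = 1

Answer: 1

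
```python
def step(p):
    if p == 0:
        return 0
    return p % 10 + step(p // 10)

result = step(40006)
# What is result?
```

Sum of digits of 40006: 6 + 0 + 0 + 0 + 4 = 10

Answer: 10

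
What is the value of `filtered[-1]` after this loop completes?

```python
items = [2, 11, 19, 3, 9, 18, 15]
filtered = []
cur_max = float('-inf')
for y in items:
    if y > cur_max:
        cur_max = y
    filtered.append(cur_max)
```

Running max ends at 19
`filtered` takes the values: [] → [2] → [2, 11] → [2, 11, 19] → [2, 11, 19, 19] → [2, 11, 19, 19, 19] → [2, 11, 19, 19, 19, 19] → [2, 11, 19, 19, 19, 19, 19]
So `filtered[-1]` = 19

Answer: 19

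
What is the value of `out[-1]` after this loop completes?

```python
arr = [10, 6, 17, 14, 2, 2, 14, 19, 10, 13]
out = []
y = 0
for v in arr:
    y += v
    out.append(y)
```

Cumulative sum ends at 107
`out` takes the values: [] → [10] → [10, 16] → [10, 16, 33] → [10, 16, 33, 47] → [10, 16, 33, 47, 49] → [10, 16, 33, 47, 49, 51] → [10, 16, 33, 47, 49, 51, 65] → [10, 16, 33, 47, 49, 51, 65, 84] → [10, 16, 33, 47, 49, 51, 65, 84, 94] → [10, 16, 33, 47, 49, 51, 65, 84, 94, 107]
So `out[-1]` = 107

Answer: 107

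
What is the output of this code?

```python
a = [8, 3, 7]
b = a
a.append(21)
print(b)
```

Key concept: basic list aliasing.
Step by step:
`a = [8, 3, 7]` → a = [8, 3, 7]
`b = a` → b = [8, 3, 7] (same object as a)
`a.append(21)` → a = [8, 3, 7, 21] (same object as b); b = [8, 3, 7, 21] (same object as a)
`print(b)` → prints [8, 3, 7, 21]

Answer: [8, 3, 7, 21]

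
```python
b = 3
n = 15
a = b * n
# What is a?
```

Trace:
`b = 3` → b = 3
`n = 15` → n = 15
`a = b * n` → a = 45
So a = 45

Answer: 45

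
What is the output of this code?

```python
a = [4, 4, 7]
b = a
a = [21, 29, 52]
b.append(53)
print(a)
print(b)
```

Key concept: rebinding vs mutation: a is rebound to a new list, b still points at the original.
Step by step:
`a = [4, 4, 7]` → a = [4, 4, 7]
`b = a` → b = [4, 4, 7] (same object as a)
`a = [21, 29, 52]` → a = [21, 29, 52]
`b.append(53)` → b = [4, 4, 7, 53]
`print(a)` → prints [21, 29, 52]
`print(b)` → prints [4, 4, 7, 53]

Answer:
[21, 29, 52]
[4, 4, 7, 53]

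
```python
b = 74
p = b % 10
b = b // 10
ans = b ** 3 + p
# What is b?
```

Trace:
`b = 74` → b = 74
`p = b % 10` → p = 4
`b = b // 10` → b = 7
`ans = b ** 3 + p` → ans = 347
So b = 7

Answer: 7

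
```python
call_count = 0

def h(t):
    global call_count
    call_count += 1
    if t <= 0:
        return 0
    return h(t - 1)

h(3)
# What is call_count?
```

Linear recursion stepping by 1: 4 calls from t=3 down to ≤0.

Answer: 4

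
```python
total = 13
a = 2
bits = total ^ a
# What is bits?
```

Trace:
`total = 13` → total = 13
`a = 2` → a = 2
`bits = total ^ a` → bits = 15
So bits = 15

Answer: 15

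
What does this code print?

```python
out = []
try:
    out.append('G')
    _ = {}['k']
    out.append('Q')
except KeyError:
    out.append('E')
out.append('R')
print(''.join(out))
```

Execution trace: 'G' (try body) → 'E' (except KeyError) → 'R' (after the try/except). Output: GER

Answer: GER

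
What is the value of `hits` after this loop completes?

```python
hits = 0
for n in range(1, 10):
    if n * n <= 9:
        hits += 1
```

Count numbers where n² ≤ 9
`hits` takes the values: 0 → 1 → 2 → 3

Answer: 3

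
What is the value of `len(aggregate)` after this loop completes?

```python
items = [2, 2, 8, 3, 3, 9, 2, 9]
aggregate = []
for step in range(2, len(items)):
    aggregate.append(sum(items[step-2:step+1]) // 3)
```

Number of 3-element averages
`aggregate` takes the values: [] → [4] → [4, 4] → [4, 4, 4] → [4, 4, 4, 5] → [4, 4, 4, 5, 4] → [4, 4, 4, 5, 4, 6]
So `len(aggregate)` = 6

Answer: 6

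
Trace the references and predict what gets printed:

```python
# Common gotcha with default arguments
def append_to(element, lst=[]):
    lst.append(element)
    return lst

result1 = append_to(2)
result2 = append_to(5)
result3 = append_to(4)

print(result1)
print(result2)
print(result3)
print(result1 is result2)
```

Key concept: mutable default argument gotcha.
Step by step:
`result1 = append_to(2)` → result1 = [2]
`result2 = append_to(5)` → result1 = [2, 5] (same object as result2); result2 = [2, 5] (same object as result1)
`result3 = append_to(4)` → result1 = [2, 5, 4] (same object as result2, result3); result2 = [2, 5, 4] (same object as result1, result3); result3 = [2, 5, 4] (same object as result1, result2)
`print(result1)` → prints [2, 5, 4]
`print(result2)` → prints [2, 5, 4]
`print(result3)` → prints [2, 5, 4]
`print(result1 is result2)` → prints True

Answer:
[2, 5, 4]
[2, 5, 4]
[2, 5, 4]
True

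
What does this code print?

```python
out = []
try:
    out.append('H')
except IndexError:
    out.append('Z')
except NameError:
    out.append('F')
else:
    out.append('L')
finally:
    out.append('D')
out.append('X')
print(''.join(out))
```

Execution trace: 'H' (try body, no exception) → 'L' (else) → 'D' (finally) → 'X' (after the try/except). Output: HLDX

Answer: HLDX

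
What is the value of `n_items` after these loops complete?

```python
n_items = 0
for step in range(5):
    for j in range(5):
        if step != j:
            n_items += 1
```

5² - 5 (exclude diagonal)
`n_items` takes the values: 0 → 1 → 2 → 3 → 4 → 5 → 6 → 7 → 8 → 9 → 10 → 11 → 12 → 13 → 14 → 15 → 16 → 17 → 18 → 19 → 20

Answer: 20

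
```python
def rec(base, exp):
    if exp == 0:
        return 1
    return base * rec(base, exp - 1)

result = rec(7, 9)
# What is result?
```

rec(7, 9) = 7 * 7 * 7 * 7 * 7 * 7 * 7 * 7 * 7 = 40353607

Answer: 40353607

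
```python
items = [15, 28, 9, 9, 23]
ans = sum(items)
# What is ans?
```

Trace:
`items = [15, 28, 9, 9, 23]` → items = [15, 28, 9, 9, 23]
`ans = sum(items)` → ans = 84
So ans = 84

Answer: 84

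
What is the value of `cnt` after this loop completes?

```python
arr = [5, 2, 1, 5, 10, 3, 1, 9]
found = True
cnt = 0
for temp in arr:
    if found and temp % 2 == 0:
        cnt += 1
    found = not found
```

Count even values at even positions
`cnt` takes the values: 0 → 1

Answer: 1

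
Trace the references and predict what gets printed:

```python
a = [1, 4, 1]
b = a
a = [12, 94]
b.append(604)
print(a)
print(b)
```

Key concept: rebinding vs mutation: a is rebound to a new list, b still points at the original.
Step by step:
`a = [1, 4, 1]` → a = [1, 4, 1]
`b = a` → b = [1, 4, 1] (same object as a)
`a = [12, 94]` → a = [12, 94]
`b.append(604)` → b = [1, 4, 1, 604]
`print(a)` → prints [12, 94]
`print(b)` → prints [1, 4, 1, 604]

Answer:
[12, 94]
[1, 4, 1, 604]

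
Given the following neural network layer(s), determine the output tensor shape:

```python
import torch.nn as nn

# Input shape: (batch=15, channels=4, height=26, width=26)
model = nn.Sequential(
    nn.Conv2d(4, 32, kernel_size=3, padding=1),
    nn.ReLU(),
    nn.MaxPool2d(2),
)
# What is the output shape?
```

Input: (15, 4, 26, 26) -> after Conv2d: (15, 32, 26, 26) -> after ReLU: (15, 32, 26, 26) -> Output: (15, 32, 13, 13)

Answer: (15, 32, 13, 13)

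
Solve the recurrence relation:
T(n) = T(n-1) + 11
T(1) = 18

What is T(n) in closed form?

Unrolling: T(n) = T(1) + 11·(n-1) = 18 + 11(n-1) = 11n + 7.

Answer: T(n) = 11n + 7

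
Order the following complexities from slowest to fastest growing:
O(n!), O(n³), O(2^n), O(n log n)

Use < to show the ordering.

Ordered by growth rate: O(n log n) < O(n³) < O(2^n) < O(n!)

Answer: O(n log n) < O(n³) < O(2^n) < O(n!)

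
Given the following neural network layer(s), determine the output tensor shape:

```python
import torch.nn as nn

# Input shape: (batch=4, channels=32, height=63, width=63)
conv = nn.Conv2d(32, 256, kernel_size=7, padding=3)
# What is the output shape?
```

Input: (4, 32, 63, 63) -> Output: (4, 256, 63, 63)

Answer: (4, 256, 63, 63)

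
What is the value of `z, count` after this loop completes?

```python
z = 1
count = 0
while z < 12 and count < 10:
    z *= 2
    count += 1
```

Double until >= 12 or 10 iterations
`z, count` takes the values: (1, 0) → (2, 0) → (2, 1) → (4, 1) → (4, 2) → (8, 2) → (8, 3) → (16, 3) → (16, 4)

Answer: 16, 4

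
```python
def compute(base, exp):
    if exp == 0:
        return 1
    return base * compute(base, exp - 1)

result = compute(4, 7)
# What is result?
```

compute(4, 7) = 4 * 4 * 4 * 4 * 4 * 4 * 4 = 16384

Answer: 16384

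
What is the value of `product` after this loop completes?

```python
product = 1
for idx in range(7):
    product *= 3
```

3^7 = 2187
`product` takes the values: 1 → 3 → 9 → 27 → 81 → 243 → 729 → 2187

Answer: 2187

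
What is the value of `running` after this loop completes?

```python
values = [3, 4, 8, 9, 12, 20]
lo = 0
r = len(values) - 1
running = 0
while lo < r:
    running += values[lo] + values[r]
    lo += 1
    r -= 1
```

Sum of pairs from ends
`running` takes the values: 0 → 23 → 39 → 56

Answer: 56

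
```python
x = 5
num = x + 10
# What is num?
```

Trace:
`x = 5` → x = 5
`num = x + 10` → num = 15
So num = 15

Answer: 15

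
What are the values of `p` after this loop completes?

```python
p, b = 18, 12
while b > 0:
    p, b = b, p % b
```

GCD of 18 and 12
`p` takes the values: 18 → 12 → 6

Answer: 6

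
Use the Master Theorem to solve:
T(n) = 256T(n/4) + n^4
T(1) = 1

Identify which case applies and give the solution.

a=256, b=4, f(n)=n^4. log_4(256) = 4. Since c=4 = 4, Case 2 applies: T(n) = Θ(n^log_b(a) · log n) = O(n^4 log n).

Answer: O(n^4 log n) - Case 2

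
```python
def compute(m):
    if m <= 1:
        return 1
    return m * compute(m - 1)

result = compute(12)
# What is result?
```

compute(12) = 12 * 11 * 10 * 9 * 8 * 7 * 6 * 5 * 4 * 3 * 2 * 1 = 479001600

Answer: 479001600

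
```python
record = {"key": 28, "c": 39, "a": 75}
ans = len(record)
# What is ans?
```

Trace:
`record = {"key": 28, "c": 39, "a": 75}` → record = {'key': 28, 'c': 39, 'a': 75}
`ans = len(record)` → ans = 3
So ans = 3

Answer: 3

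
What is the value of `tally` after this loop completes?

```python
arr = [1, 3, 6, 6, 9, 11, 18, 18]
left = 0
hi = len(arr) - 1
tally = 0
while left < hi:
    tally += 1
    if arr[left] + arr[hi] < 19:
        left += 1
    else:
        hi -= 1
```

Steps to find pair summing to 19
`tally` takes the values: 0 → 1 → 2 → 3 → 4 → 5 → 6 → 7

Answer: 7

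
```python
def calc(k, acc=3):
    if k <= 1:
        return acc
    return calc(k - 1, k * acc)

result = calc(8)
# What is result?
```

Accumulator trace (n, acc): (8, 3) -> (7, 24) -> (6, 168) -> (5, 1008) -> (4, 5040) -> (3, 20160) -> (2, 60480) -> (1, 120960) -> return 120960

Answer: 120960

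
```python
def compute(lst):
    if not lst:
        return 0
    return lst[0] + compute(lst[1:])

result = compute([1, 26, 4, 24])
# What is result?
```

1 + 26 + 4 + 24 + 0 = 55

Answer: 55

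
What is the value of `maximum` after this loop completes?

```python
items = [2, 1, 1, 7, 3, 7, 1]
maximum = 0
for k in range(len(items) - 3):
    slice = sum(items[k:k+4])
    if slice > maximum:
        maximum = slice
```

Max sum of 4-element window in [2, 1, 1, 7, 3, 7, 1]
`maximum` takes the values: 0 → 11 → 12 → 18

Answer: 18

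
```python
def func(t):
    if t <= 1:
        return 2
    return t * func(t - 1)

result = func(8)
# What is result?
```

func(8) = 8 * 7 * 6 * 5 * 4 * 3 * 2 * 2 = 80640

Answer: 80640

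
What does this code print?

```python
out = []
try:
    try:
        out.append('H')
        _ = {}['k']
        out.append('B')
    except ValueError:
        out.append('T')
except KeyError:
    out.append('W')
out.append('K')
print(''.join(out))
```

Execution trace: 'H' (try body) → 'W' (outer except KeyError) → 'K' (after the try/except). Output: HWK

Answer: HWK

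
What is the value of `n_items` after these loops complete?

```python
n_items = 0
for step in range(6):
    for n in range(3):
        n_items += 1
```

6 * 3 = 18
`n_items` takes the values: 0 → 1 → 2 → 3 → 4 → 5 → 6 → 7 → 8 → 9 → 10 → 11 → 12 → 13 → 14 → 15 → 16 → 17 → 18

Answer: 18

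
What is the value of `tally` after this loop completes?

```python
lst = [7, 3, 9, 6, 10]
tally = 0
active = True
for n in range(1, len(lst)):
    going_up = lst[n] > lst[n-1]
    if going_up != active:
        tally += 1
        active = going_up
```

Count direction changes in [7, 3, 9, 6, 10]
`tally` takes the values: 0 → 1 → 2 → 3 → 4

Answer: 4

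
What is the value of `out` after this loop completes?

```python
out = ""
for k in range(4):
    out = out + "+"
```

Repeat '+' 4 times
`out` takes the values: "" → "+" → "++" → "+++" → "++++"

Answer: "++++"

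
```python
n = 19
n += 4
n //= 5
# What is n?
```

Trace:
`n = 19` → n = 19
`n += 4` → n = 23
`n //= 5` → n = 4
So n = 4

Answer: 4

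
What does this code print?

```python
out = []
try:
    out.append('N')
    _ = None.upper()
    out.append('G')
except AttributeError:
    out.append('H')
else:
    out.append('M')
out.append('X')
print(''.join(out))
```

Execution trace: 'N' (try body) → 'H' (except AttributeError) → 'X' (after the try/except). Output: NHX

Answer: NHX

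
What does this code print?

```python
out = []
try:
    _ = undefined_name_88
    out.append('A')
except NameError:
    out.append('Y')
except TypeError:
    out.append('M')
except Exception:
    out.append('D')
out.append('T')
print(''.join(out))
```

Execution trace: 'Y' (except NameError) → 'T' (after the try/except). Output: YT

Answer: YT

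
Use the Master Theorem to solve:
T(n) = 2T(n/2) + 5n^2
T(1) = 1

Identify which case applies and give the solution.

a=2, b=2, f(n)=5n^2. log_2(2) = 1. Since c=2 > 1 and the regularity condition holds (2(n/2)^2 = (2/2^2)n^2 with 2/2^2 < 1), Case 3 applies: T(n) = Θ(f(n)) = O(n^2).

Answer: O(n^2) - Case 3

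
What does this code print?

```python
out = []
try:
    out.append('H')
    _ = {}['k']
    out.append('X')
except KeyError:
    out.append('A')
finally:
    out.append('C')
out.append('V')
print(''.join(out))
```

Execution trace: 'H' (try body) → 'A' (except KeyError) → 'C' (finally) → 'V' (after the try/except). Output: HACV

Answer: HACV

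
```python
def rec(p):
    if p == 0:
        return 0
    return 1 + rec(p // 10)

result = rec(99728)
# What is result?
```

Count of digits of 99728: 5

Answer: 5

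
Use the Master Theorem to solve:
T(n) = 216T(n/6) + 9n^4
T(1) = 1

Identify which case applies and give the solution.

a=216, b=6, f(n)=9n^4. log_6(216) = 3. Since c=4 > 3 and the regularity condition holds (216(n/6)^4 = (216/6^4)n^4 with 216/6^4 < 1), Case 3 applies: T(n) = Θ(f(n)) = O(n^4).

Answer: O(n^4) - Case 3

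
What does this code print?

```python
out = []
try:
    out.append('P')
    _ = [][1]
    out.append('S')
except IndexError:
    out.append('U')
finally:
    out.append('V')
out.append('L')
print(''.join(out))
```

Execution trace: 'P' (try body) → 'U' (except IndexError) → 'V' (finally) → 'L' (after the try/except). Output: PUVL

Answer: PUVL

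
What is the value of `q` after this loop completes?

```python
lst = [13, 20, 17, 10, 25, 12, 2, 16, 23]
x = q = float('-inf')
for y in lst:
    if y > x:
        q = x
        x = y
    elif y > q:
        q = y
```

Second largest (with repeats) in [13, 20, 17, 10, 25, 12, 2, 16, 23]
`q` takes the values: -inf → 13 → 17 → 20 → 23

Answer: 23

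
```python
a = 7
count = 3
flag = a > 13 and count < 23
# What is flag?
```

Trace:
`a = 7` → a = 7
`count = 3` → count = 3
`flag = a > 13 and count < 23` → flag = False
So flag = False

Answer: False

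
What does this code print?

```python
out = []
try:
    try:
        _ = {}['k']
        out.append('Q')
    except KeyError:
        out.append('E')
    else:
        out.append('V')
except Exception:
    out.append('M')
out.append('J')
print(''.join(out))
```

Execution trace: 'E' (inner except KeyError) → 'J' (after the try/except). Output: EJ

Answer: EJ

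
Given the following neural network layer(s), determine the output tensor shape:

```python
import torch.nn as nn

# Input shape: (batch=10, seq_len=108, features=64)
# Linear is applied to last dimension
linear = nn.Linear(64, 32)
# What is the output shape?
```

Input: (10, 108, 64) -> Output: (10, 108, 32)

Answer: (10, 108, 32)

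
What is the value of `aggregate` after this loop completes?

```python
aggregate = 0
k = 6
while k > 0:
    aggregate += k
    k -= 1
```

Sum 6 down to 1
`aggregate` takes the values: 0 → 6 → 11 → 15 → 18 → 20 → 21

Answer: 21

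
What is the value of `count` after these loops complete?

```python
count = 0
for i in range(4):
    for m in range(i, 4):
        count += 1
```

Upper triangle: 4 + 3 + ... + 1
`count` takes the values: 0 → 1 → 2 → 3 → 4 → 5 → 6 → 7 → 8 → 9 → 10

Answer: 10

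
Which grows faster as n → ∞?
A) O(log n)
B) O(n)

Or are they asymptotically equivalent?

O(log n) vs O(n): Higher order terms dominate.

Answer: B) O(n) grows faster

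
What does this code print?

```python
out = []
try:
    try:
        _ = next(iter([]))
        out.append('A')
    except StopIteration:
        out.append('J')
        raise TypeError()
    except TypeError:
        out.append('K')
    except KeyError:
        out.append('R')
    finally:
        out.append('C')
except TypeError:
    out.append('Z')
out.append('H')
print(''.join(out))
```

Execution trace: 'J' (inner except StopIteration) → 'C' (inner finally) → 'Z' (outer except TypeError) → 'H' (after the try/except). Output: JCZH

Answer: JCZH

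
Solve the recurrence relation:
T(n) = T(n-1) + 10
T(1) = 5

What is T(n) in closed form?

Unrolling: T(n) = T(1) + 10·(n-1) = 5 + 10(n-1) = 10n - 5.

Answer: T(n) = 10n - 5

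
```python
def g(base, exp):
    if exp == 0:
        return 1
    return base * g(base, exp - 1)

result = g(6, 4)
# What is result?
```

g(6, 4) = 6 * 6 * 6 * 6 = 1296

Answer: 1296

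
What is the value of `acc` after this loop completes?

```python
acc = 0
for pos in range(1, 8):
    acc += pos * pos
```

Sum of squares 1² to 7² = 140
`acc` takes the values: 0 → 1 → 5 → 14 → 30 → 55 → 91 → 140

Answer: 140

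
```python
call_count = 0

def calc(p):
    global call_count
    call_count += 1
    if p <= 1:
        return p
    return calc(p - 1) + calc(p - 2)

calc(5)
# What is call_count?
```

Calls(p) = 1 + Calls(p-1) + Calls(p-2); Calls(0)=Calls(1)=1. For p=5 this gives 15.

Answer: 15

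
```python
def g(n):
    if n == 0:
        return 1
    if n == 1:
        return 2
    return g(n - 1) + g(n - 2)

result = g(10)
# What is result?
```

Build up from base cases: g(0)=1, g(1)=2, g(2)=3, g(3)=5, g(4)=8, g(5)=13, g(6)=21, ..., g(10)=144

Answer: 144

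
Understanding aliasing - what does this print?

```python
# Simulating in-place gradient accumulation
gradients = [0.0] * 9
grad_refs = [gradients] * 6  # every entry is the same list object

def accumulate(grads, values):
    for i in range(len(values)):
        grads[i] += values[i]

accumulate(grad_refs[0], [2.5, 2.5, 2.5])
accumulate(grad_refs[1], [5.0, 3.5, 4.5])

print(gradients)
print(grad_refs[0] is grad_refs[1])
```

Key concept: gradient accumulation aliasing.
Step by step:
`gradients = [0.0] * 9` → gradients = [0.0, 0.0, 0.0, 0.0, 0.0, 0.0, 0.0, 0.0, 0.0]
`grad_refs = [gradients] * 6` → grad_refs = [[0.0, 0.0, 0.0, 0.0, 0.0, 0.0, 0.0, 0.0, 0.0], [0.0, 0.0, 0.0, 0.0, 0.0, 0.0, 0.0, 0.0, 0.0], [0.0, 0.0, 0.0, 0.0, 0.0, 0.0, 0.0, 0.0, 0.0], [0.0, 0.0, 0.0, 0.0, 0.0, 0.0, 0.0, 0.0, 0.0], [0.0, 0.0, 0.0, 0.0, 0.0, 0.0, 0.0, 0.0, 0.0], [0.0, 0.0, 0.0, 0.0, 0.0, 0.0, 0.0, 0.0, 0.0]]
`accumulate(grad_refs[0], [2.5, 2.5, 2.5])` → gradients = [2.5, 2.5, 2.5, 0.0, 0.0, 0.0, 0.0, 0.0, 0.0]; grad_refs = [[2.5, 2.5, 2.5, 0.0, 0.0, 0.0, 0.0, 0.0, 0.0], [2.5, 2.5, 2.5, 0.0, 0.0, 0.0, 0.0, 0.0, 0.0], [2.5, 2.5, 2.5, 0.0, 0.0, 0.0, 0.0, 0.0, 0.0], [2.5, 2.5, 2.5, 0.0, 0.0, 0.0, 0.0, 0.0, 0.0], [2.5, 2.5, 2.5, 0.0, 0.0, 0.0, 0.0, 0.0, 0.0], [2.5, 2.5, 2.5, 0.0, 0.0, 0.0, 0.0, 0.0, 0.0]]
`accumulate(grad_refs[1], [5.0, 3.5, 4.5])` → gradients = [7.5, 6.0, 7.0, 0.0, 0.0, 0.0, 0.0, 0.0, 0.0]; grad_refs = [[7.5, 6.0, 7.0, 0.0, 0.0, 0.0, 0.0, 0.0, 0.0], [7.5, 6.0, 7.0, 0.0, 0.0, 0.0, 0.0, 0.0, 0.0], [7.5, 6.0, 7.0, 0.0, 0.0, 0.0, 0.0, 0.0, 0.0], [7.5, 6.0, 7.0, 0.0, 0.0, 0.0, 0.0, 0.0, 0.0], [7.5, 6.0, 7.0, 0.0, 0.0, 0.0, 0.0, 0.0, 0.0], [7.5, 6.0, 7.0, 0.0, 0.0, 0.0, 0.0, 0.0, 0.0]]
`print(gradients)` → prints [7.5, 6.0, 7.0, 0.0, 0.0, 0.0, 0.0, 0.0, 0.0]
`print(grad_refs[0] is grad_refs[1])` → prints True

Answer:
[7.5, 6.0, 7.0, 0.0, 0.0, 0.0, 0.0, 0.0, 0.0]
True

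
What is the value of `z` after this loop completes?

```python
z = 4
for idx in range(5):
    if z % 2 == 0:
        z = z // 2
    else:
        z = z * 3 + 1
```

Collatz-style transformation from 4
`z` takes the values: 4 → 2 → 1 → 4 → 2 → 1

Answer: 1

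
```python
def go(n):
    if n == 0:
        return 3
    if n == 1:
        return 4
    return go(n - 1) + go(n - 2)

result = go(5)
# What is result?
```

Build up from base cases: go(0)=3, go(1)=4, go(2)=7, go(3)=11, go(4)=18, go(5)=29

Answer: 29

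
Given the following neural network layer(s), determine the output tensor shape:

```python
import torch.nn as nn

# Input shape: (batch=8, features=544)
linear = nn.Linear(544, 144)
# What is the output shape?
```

Input: (8, 544) -> Output: (8, 144)

Answer: (8, 144)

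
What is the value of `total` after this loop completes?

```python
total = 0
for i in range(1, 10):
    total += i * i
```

Sum of squares 1² to 9² = 285
`total` takes the values: 0 → 1 → 5 → 14 → 30 → 55 → 91 → 140 → 204 → 285

Answer: 285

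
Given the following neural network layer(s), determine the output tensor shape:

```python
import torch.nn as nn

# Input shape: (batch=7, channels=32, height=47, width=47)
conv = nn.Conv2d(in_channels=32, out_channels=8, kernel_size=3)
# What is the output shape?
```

Input: (7, 32, 47, 47) -> Output: (7, 8, 45, 45)

Answer: (7, 8, 45, 45)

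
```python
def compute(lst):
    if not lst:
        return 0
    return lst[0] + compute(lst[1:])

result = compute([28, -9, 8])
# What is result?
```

28 + (-9) + 8 + 0 = 27

Answer: 27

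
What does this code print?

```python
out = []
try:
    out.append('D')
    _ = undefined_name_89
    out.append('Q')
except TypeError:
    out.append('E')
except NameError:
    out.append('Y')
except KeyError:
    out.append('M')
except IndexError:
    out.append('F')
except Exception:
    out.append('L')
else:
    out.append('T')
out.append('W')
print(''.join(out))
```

Execution trace: 'D' (try body) → 'Y' (except NameError) → 'W' (after the try/except). Output: DYW

Answer: DYW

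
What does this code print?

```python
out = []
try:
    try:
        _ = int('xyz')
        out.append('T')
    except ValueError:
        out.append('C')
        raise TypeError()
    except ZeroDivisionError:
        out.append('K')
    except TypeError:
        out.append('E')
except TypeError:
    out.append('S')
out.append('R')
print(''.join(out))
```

Execution trace: 'C' (inner except ValueError) → 'S' (outer except TypeError) → 'R' (after the try/except). Output: CSR

Answer: CSR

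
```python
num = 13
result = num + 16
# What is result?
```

Trace:
`num = 13` → num = 13
`result = num + 16` → result = 29
So result = 29

Answer: 29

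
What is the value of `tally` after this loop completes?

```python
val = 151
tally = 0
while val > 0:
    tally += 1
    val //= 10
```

Count digits by repeated division by 10
`tally` takes the values: 0 → 1 → 2 → 3

Answer: 3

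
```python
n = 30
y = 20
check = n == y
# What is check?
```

Trace:
`n = 30` → n = 30
`y = 20` → y = 20
`check = n == y` → check = False
So check = False

Answer: False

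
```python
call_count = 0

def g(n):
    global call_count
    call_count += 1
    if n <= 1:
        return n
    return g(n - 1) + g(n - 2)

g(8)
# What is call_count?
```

Calls(n) = 1 + Calls(n-1) + Calls(n-2); Calls(0)=Calls(1)=1. For n=8 this gives 67.

Answer: 67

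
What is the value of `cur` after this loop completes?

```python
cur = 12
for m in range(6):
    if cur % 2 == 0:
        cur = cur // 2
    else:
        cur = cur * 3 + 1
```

Collatz-style transformation from 12
`cur` takes the values: 12 → 6 → 3 → 10 → 5 → 16 → 8

Answer: 8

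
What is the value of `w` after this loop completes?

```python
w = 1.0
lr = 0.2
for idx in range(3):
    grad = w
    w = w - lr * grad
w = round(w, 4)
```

Gradient descent: w = 1.0 * (1 - 0.2)^3
`w` takes the values: 1.0 → 0.8 → 0.64 → 0.512

Answer: 0.512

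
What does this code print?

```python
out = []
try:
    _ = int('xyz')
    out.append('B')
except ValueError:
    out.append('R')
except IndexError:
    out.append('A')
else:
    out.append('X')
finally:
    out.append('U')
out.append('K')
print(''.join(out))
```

Execution trace: 'R' (except ValueError) → 'U' (finally) → 'K' (after the try/except). Output: RUK

Answer: RUK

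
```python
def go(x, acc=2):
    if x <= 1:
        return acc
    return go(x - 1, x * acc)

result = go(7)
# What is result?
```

Accumulator trace (n, acc): (7, 2) -> (6, 14) -> (5, 84) -> (4, 420) -> (3, 1680) -> (2, 5040) -> (1, 10080) -> return 10080

Answer: 10080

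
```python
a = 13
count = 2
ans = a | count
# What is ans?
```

Trace:
`a = 13` → a = 13
`count = 2` → count = 2
`ans = a | count` → ans = 15
So ans = 15

Answer: 15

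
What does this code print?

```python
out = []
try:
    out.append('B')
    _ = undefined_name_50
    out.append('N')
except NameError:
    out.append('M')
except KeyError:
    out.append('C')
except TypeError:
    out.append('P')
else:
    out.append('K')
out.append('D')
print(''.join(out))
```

Execution trace: 'B' (try body) → 'M' (except NameError) → 'D' (after the try/except). Output: BMD

Answer: BMD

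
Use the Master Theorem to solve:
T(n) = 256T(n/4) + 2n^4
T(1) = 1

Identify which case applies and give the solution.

a=256, b=4, f(n)=2n^4. log_4(256) = 4. Since c=4 = 4, Case 2 applies: T(n) = Θ(n^log_b(a) · log n) = O(n^4 log n).

Answer: O(n^4 log n) - Case 2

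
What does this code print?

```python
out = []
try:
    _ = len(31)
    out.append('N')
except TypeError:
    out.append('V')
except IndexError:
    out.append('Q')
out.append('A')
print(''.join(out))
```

Execution trace: 'V' (except TypeError) → 'A' (after the try/except). Output: VA

Answer: VA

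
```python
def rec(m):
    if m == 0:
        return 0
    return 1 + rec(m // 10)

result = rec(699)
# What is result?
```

Count of digits of 699: 3

Answer: 3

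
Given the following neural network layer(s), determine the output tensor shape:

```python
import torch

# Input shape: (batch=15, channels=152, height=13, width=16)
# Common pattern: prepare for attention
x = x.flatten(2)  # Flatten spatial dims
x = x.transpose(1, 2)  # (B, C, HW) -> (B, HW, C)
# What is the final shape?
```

Input: (15, 152, 13, 16) -> after flatten(2): (15, 152, 208) -> Output: (15, 208, 152)

Answer: (15, 208, 152)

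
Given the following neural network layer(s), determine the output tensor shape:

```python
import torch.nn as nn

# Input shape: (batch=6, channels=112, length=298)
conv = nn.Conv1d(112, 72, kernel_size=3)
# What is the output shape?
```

Input: (6, 112, 298) -> Output: (6, 72, 296)

Answer: (6, 72, 296)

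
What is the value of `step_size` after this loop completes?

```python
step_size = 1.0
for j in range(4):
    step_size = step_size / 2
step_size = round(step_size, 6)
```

Halving LR 4 times: 1 / 2^4
`step_size` takes the values: 1.0 → 0.5 → 0.25 → 0.125 → 0.0625

Answer: 0.0625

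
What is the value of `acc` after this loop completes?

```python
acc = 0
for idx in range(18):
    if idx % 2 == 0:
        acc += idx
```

Sum of even numbers 0 to 17
`acc` takes the values: 0 → 2 → 6 → 12 → 20 → 30 → 42 → 56 → 72

Answer: 72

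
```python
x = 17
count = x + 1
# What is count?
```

Trace:
`x = 17` → x = 17
`count = x + 1` → count = 18
So count = 18

Answer: 18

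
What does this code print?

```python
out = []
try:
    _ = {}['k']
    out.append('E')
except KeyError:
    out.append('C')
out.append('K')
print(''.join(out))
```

Execution trace: 'C' (except KeyError) → 'K' (after the try/except). Output: CK

Answer: CK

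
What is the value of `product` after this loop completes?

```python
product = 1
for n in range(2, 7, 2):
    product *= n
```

Product of even numbers 2 to 6
`product` takes the values: 1 → 2 → 8 → 48

Answer: 48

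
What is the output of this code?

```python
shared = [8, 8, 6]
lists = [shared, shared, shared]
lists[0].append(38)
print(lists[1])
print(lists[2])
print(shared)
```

Key concept: list of same reference.
Step by step:
`shared = [8, 8, 6]` → shared = [8, 8, 6]
`lists = [shared, shared, shared]` → lists = [[8, 8, 6], [8, 8, 6], [8, 8, 6]]
`lists[0].append(38)` → shared = [8, 8, 6, 38]; lists = [[8, 8, 6, 38], [8, 8, 6, 38], [8, 8, 6, 38]]
`print(lists[1])` → prints [8, 8, 6, 38]
`print(lists[2])` → prints [8, 8, 6, 38]
`print(shared)` → prints [8, 8, 6, 38]

Answer:
[8, 8, 6, 38]
[8, 8, 6, 38]
[8, 8, 6, 38]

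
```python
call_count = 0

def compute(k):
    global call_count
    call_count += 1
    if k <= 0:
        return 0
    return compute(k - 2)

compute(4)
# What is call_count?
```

Linear recursion stepping by 2: 3 calls from k=4 down to ≤0.

Answer: 3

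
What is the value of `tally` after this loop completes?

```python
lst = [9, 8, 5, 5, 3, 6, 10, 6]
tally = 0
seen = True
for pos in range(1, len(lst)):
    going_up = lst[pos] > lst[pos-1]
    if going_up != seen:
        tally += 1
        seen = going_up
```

Count direction changes in [9, 8, 5, 5, 3, 6, 10, 6]
`tally` takes the values: 0 → 1 → 2 → 3

Answer: 3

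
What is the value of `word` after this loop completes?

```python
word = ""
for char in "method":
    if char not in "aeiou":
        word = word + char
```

Remove vowels from 'method'
`word` takes the values: "" → "m" → "mt" → "mth" → "mthd"

Answer: "mthd"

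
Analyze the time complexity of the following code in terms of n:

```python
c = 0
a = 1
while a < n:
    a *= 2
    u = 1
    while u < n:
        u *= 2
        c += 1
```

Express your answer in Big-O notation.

Each loop level contributes: log n × log n. Multiplying the contributions gives O(log² n).

Answer: O(log² n)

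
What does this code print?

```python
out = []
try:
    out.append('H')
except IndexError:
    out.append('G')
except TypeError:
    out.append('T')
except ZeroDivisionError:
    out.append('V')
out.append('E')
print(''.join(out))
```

Execution trace: 'H' (try body, no exception) → 'E' (after the try/except). Output: HE

Answer: HE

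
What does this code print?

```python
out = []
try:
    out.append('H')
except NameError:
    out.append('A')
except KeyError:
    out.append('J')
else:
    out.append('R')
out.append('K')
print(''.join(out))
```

Execution trace: 'H' (try body, no exception) → 'R' (else) → 'K' (after the try/except). Output: HRK

Answer: HRK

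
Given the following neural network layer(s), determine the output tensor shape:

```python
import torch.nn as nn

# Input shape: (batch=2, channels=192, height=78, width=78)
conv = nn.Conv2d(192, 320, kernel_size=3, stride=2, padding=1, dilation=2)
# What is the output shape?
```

Input: (2, 192, 78, 78) -> Output: (2, 320, 38, 38)

Answer: (2, 320, 38, 38)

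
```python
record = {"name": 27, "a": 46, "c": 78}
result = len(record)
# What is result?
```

Trace:
`record = {"name": 27, "a": 46, "c": 78}` → record = {'name': 27, 'a': 46, 'c': 78}
`result = len(record)` → result = 3
So result = 3

Answer: 3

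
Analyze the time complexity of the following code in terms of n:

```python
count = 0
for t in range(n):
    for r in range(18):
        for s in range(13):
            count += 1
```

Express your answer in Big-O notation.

Each loop level contributes: n × 1 × 1. Multiplying the contributions gives O(n).

Answer: O(n)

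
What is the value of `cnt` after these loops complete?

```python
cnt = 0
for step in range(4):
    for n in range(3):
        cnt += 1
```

4 * 3 = 12
`cnt` takes the values: 0 → 1 → 2 → 3 → 4 → 5 → 6 → 7 → 8 → 9 → 10 → 11 → 12

Answer: 12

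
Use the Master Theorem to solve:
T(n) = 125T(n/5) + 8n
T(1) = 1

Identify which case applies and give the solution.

a=125, b=5, f(n)=8n. log_5(125) = 3. Since c=1 < 3, Case 1 applies: T(n) = Θ(n^log_b(a)) = O(n^3).

Answer: O(n^3) - Case 1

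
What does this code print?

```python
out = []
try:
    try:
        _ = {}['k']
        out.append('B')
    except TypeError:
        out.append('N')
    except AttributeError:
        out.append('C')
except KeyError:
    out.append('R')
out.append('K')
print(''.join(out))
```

Execution trace: 'R' (outer except KeyError) → 'K' (after the try/except). Output: RK

Answer: RK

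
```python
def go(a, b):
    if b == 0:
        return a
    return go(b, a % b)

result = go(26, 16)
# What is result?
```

go(26, 16) -> go(16, 10) -> go(10, 6) -> go(6, 4) -> go(4, 2) -> go(2, 0) -> 2

Answer: 2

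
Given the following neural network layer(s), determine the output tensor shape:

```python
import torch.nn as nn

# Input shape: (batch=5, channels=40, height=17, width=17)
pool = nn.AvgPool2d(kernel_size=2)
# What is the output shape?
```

Input: (5, 40, 17, 17) -> Output: (5, 40, 8, 8)

Answer: (5, 40, 8, 8)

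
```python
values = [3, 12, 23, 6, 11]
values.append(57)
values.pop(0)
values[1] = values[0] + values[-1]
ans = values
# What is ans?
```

Trace:
`values = [3, 12, 23, 6, 11]` → values = [3, 12, 23, 6, 11]
`values.append(57)` → values = [3, 12, 23, 6, 11, 57]
`values.pop(0)` → values = [12, 23, 6, 11, 57]
`values[1] = values[0] + values[-1]` → values = [12, 69, 6, 11, 57]
`ans = values` → ans = [12, 69, 6, 11, 57]
So ans = [12, 69, 6, 11, 57]

Answer: [12, 69, 6, 11, 57]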